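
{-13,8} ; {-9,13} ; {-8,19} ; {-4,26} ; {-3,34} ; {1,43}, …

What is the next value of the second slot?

Second slot — differences are 5, 6, 7, … (increasing by 1 each time): 8, 13, 19, 26, 34, 43 → 53.

53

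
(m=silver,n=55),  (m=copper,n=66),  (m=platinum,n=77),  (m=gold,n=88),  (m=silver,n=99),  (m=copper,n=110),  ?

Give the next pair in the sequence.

(m=platinum,n=121)

M: repeats silver → copper → platinum → gold; silver, copper, platinum, gold, silver, copper → platinum.
N: 55, 66, 77, 88, 99, 110 → 121 (+11 each step).
Combining the parts gives (m=platinum,n=121).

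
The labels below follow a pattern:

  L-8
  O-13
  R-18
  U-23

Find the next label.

X-28

Letter: letters move forward 3 places in the alphabet; L, O, R, U → X.
For the second component, +5 each step: 8, 13, 18, 23 → 28.
Combining the parts gives X-28.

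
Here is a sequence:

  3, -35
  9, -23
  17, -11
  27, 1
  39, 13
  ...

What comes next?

First slot — differences are 6, 8, 10, … (increasing by 2 each time): 3, 9, 17, 27, 39 → 53.
Second slot: +12 each step, so -35, -23, -11, 1, 13 → 25.
Combining the parts gives 53, 25.

53, 25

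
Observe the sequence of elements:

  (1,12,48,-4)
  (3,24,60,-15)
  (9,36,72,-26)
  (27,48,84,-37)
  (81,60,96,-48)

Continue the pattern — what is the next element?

First part goes 1, 3, 9, 27, 81 → 243 (×3 each step).
Second part: +12 each step; 12, 24, 36, 48, 60 → 72.
Third part goes 48, 60, 72, 84, 96 → 108 (+12 each step).
For the fourth part, −11 each step: -4, -15, -26, -37, -48 → -59.
So the next element is (243,72,108,-59).

(243,72,108,-59)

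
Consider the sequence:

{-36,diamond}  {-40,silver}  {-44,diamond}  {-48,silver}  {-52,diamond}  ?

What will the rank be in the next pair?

silver

Rank: alternates diamond ↔ silver, so diamond, silver, diamond, silver, diamond → silver.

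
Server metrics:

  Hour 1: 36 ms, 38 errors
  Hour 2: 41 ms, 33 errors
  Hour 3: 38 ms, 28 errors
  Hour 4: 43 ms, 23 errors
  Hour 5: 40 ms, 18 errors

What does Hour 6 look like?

45 ms, 13 errors

Ms goes 36, 41, 38, 43, 40 → 45 (alternating steps +5, −3, +5, −3, …).
Errors goes 38, 33, 28, 23, 18 → 13 (−5 each step).
Combining the parts gives 45 ms, 13 errors.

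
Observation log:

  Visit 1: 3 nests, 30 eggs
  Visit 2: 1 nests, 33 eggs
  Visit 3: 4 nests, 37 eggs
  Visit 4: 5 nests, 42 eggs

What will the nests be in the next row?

Nests: each term is the sum of the two before it, so 3, 1, 4, 5 → 9.
For the eggs, differences are 3, 4, 5, … (increasing by 1 each time): 30, 33, 37, 42 → 48.

9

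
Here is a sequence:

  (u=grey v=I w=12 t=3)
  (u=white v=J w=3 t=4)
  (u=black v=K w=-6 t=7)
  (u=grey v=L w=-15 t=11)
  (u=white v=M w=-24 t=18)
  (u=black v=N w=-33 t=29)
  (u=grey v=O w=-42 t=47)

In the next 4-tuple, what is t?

76

T: each term is the sum of the two before it, so 3, 4, 7, 11, 18, 29, 47 → 76.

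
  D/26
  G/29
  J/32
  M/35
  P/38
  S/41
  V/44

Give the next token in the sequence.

Y/47

Letter: D, G, J, M, P, S, V → Y (letters move forward 3 places in the alphabet).
Second component — +3 each step: 26, 29, 32, 35, 38, 41, 44 → 47.
So the next token is Y/47.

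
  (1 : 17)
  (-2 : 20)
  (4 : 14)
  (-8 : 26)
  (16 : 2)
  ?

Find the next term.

First component: 1, -2, 4, -8, 16 → -32 (×(-2) each step).
For the second component, together with the first component always sums to 18: 17, 20, 14, 26, 2 → 50.
So the next term is (-32 : 50).

(-32 : 50)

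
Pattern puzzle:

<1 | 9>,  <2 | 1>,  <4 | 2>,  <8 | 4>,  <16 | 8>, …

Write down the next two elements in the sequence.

<32 | 16>, <64 | 32>

For the first slot, ×2 each step: 1, 2, 4, 8, 16 → 32 → 64.
Second slot goes 9, 1, 2, 4, 8 → 16 → 32 (always the previous value of the first slot).
So the next two elements are <32 | 16> and <64 | 32>.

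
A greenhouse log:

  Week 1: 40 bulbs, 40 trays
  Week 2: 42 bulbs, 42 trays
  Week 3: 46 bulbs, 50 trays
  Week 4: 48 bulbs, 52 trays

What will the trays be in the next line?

For the trays, alternating steps +2, +8, +2, +8, …: 40, 42, 50, 52 → 60.

60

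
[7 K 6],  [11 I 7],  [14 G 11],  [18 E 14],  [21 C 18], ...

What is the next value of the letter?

A

Letter: letters move back 2 places in the alphabet, so K, I, G, E, C → A.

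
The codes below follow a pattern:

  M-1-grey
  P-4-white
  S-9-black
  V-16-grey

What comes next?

Letter goes M, P, S, V → Y (letters move forward 3 places in the alphabet).
Second component: perfect squares: 1², 2², 3², …, so 1, 4, 9, 16 → 25.
Shade: repeats grey → white → black; grey, white, black, grey → white.
Putting it together: Y-25-white.

Y-25-white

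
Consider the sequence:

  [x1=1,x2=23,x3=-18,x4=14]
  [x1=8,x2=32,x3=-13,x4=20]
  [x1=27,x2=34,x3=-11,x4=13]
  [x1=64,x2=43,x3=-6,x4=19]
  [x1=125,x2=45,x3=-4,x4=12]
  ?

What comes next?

[x1=216,x2=54,x3=1,x4=18]

X1 goes 1, 8, 27, 64, 125 → 216 (perfect cubes: 1³, 2³, 3³, …).
X2: alternating steps +9, +2, +9, +2, …, so 23, 32, 34, 43, 45 → 54.
X3 goes -18, -13, -11, -6, -4 → 1 (alternating steps +5, +2, +5, +2, …).
For the x4, alternating steps +6, −7, +6, −7, …: 14, 20, 13, 19, 12 → 18.
So the next tuple is [x1=216,x2=54,x3=1,x4=18].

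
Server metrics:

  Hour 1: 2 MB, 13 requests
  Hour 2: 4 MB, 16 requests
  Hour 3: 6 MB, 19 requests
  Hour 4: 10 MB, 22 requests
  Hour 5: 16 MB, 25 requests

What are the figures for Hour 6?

26 MB, 28 requests

MB: 2, 4, 6, 10, 16 → 26 (each term is the sum of the two before it).
For the requests, +3 each step: 13, 16, 19, 22, 25 → 28.
Putting it together: 26 MB, 28 requests.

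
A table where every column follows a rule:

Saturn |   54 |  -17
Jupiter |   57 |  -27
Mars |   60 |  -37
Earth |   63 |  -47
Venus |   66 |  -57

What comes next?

Planet: runs backward through the planets Mercury→Neptune, so Saturn, Jupiter, Mars, Earth, Venus → Mercury.
For the second component, +3 each step: 54, 57, 60, 63, 66 → 69.
Third component: −10 each step; -17, -27, -37, -47, -57 → -67.
So the next row is Mercury  69  -67.

Mercury  69  -67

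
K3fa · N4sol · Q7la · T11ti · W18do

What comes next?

Z29re

Letter: letters move forward 3 places in the alphabet, so K, N, Q, T, W → Z.
Second component: each term is the sum of the two before it, so 3, 4, 7, 11, 18 → 29.
Note goes fa, sol, la, ti, do → re (runs through the solfège scale do→ti).
Combining the parts gives Z29re.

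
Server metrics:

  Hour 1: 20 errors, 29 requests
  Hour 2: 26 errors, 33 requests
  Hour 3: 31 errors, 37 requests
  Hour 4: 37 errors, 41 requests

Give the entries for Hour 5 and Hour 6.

For the errors, alternating steps +6, +5, +6, +5, …: 20, 26, 31, 37 → 42 → 48.
Requests: 29, 33, 37, 41 → 45 → 49 (+4 each step).
So the next two rows are 42 errors, 45 requests and 48 errors, 49 requests.

42 errors, 45 requests; 48 errors, 49 requests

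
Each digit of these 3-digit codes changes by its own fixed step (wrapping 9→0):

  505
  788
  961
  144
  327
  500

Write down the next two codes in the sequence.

783 then 966

For the first digit, +2 each step, mod 10: 5, 7, 9, 1, 3, 5 → 7 → 9.
For the second digit, −2 each step, mod 10: 0, 8, 6, 4, 2, 0 → 8 → 6.
Third digit goes 5, 8, 1, 4, 7, 0 → 3 → 6 (+3 each step, mod 10).
So the next two codes are 783 and 966.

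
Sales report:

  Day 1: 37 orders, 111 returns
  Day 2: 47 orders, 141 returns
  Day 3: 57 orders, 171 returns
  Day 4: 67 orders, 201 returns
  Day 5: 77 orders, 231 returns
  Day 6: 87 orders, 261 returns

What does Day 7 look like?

For the orders, +10 each step: 37, 47, 57, 67, 77, 87 → 97.
Returns goes 111, 141, 171, 201, 231, 261 → 291 (always 3 × the orders).
Putting it together: 97 orders, 291 returns.

97 orders, 291 returns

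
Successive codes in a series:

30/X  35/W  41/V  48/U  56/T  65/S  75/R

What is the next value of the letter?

Letter: letters move back 1 place in the alphabet; X, W, V, U, T, S, R → Q.

Q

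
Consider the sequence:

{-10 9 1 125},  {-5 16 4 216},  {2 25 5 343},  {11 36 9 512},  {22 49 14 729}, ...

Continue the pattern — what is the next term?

First component: -10, -5, 2, 11, 22 → 35 (differences are 5, 7, 9, … (increasing by 2 each time)).
Second component — perfect squares: 3², 4², 5², …: 9, 16, 25, 36, 49 → 64.
Third component: each term is the sum of the two before it, so 1, 4, 5, 9, 14 → 23.
For the fourth component, perfect cubes: 5³, 6³, 7³, …: 125, 216, 343, 512, 729 → 1000.
Combining the parts gives {35 64 23 1000}.

{35 64 23 1000}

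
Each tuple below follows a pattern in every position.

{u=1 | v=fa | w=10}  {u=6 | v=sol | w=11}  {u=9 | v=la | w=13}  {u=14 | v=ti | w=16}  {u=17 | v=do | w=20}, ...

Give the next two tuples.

{u=22 | v=re | w=25}, {u=25 | v=mi | w=31}

For the u, alternating steps +5, +3, +5, +3, …: 1, 6, 9, 14, 17 → 22 → 25.
V: runs through the solfège scale do→ti; fa, sol, la, ti, do → re → mi.
W: 10, 11, 13, 16, 20 → 25 → 31 (differences are 1, 2, 3, … (increasing by 1 each time)).
So the next two tuples are {u=22 | v=re | w=25} and {u=25 | v=mi | w=31}.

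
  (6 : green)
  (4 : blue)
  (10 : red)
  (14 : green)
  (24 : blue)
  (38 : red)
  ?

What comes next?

(62 : green)

For the first component, each term is the sum of the two before it: 6, 4, 10, 14, 24, 38 → 62.
Colour: repeats green → blue → red; green, blue, red, green, blue, red → green.
Putting it together: (62 : green).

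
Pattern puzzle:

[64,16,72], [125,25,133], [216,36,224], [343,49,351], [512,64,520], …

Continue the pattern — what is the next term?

[729,81,737]

First part: perfect cubes: 4³, 5³, 6³, …; 64, 125, 216, 343, 512 → 729.
For the second part, perfect squares: 4², 5², 6², …: 16, 25, 36, 49, 64 → 81.
For the third part, always 8 more than the first part: 72, 133, 224, 351, 520 → 737.
Combining the parts gives [729,81,737].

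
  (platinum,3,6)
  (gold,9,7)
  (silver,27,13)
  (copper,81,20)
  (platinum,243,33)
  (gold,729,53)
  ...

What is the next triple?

Metal goes platinum, gold, silver, copper, platinum, gold → silver (repeats platinum → gold → silver → copper).
Second coordinate — ×3 each step: 3, 9, 27, 81, 243, 729 → 2187.
Third coordinate: each term is the sum of the two before it; 6, 7, 13, 20, 33, 53 → 86.
So the next triple is (silver,2187,86).

(silver,2187,86)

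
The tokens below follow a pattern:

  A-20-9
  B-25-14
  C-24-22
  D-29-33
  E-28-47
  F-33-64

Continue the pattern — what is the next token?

Letter: letters move forward 1 place in the alphabet; A, B, C, D, E, F → G.
Second component: alternating steps +5, −1, +5, −1, …, so 20, 25, 24, 29, 28, 33 → 32.
Third component: 9, 14, 22, 33, 47, 64 → 84 (differences are 5, 8, 11, … (increasing by 3 each time)).
So the next token is G-32-84.

G-32-84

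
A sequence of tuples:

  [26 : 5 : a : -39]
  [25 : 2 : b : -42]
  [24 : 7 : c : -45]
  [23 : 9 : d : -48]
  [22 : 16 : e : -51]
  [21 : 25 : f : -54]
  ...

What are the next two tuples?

First component: 26, 25, 24, 23, 22, 21 → 20 → 19 (−1 each step).
Second component: each term is the sum of the two before it, so 5, 2, 7, 9, 16, 25 → 41 → 66.
Letter — letters move forward 1 place in the alphabet: a, b, c, d, e, f → g → h.
Fourth component — −3 each step: -39, -42, -45, -48, -51, -54 → -57 → -60.
So the next two tuples are [20 : 41 : g : -57] and [19 : 66 : h : -60].

[20 : 41 : g : -57], [19 : 66 : h : -60]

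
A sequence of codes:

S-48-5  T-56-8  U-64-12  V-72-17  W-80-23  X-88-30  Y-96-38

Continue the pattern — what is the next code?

Letter: S, T, U, V, W, X, Y → Z (letters move forward 1 place in the alphabet).
For the second component, +8 each step: 48, 56, 64, 72, 80, 88, 96 → 104.
Third component goes 5, 8, 12, 17, 23, 30, 38 → 47 (differences are 3, 4, 5, … (increasing by 1 each time)).
Putting it together: Z-104-47.

Z-104-47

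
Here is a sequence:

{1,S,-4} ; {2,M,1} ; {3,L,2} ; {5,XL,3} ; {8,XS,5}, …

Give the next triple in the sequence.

For the first value, each term is the sum of the two before it: 1, 2, 3, 5, 8 → 13.
Size: runs through clothing sizes XS→XL, so S, M, L, XL, XS → S.
Third value goes -4, 1, 2, 3, 5 → 8 (always the previous value of the first value).
Putting it together: {13,S,8}.

{13,S,8}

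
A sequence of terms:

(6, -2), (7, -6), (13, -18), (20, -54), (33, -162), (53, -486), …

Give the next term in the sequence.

(86, -1458)

First slot: each term is the sum of the two before it, so 6, 7, 13, 20, 33, 53 → 86.
For the second slot, ×3 each step: -2, -6, -18, -54, -162, -486 → -1458.
Combining the parts gives (86, -1458).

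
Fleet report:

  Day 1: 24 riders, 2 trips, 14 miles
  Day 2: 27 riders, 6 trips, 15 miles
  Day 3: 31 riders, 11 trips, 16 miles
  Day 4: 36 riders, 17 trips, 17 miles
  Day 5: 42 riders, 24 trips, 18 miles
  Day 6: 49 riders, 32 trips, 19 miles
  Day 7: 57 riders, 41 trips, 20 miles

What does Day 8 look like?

66 riders, 51 trips, 21 miles

Riders — differences are 3, 4, 5, … (increasing by 1 each time): 24, 27, 31, 36, 42, 49, 57 → 66.
Trips — differences are 4, 5, 6, … (increasing by 1 each time): 2, 6, 11, 17, 24, 32, 41 → 51.
Miles goes 14, 15, 16, 17, 18, 19, 20 → 21 (+1 each step).
Combining the parts gives 66 riders, 51 trips, 21 miles.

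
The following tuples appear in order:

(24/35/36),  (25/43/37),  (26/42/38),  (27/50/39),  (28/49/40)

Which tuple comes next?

(29/57/41)

First slot — +1 each step: 24, 25, 26, 27, 28 → 29.
Second slot: alternating steps +8, −1, +8, −1, …; 35, 43, 42, 50, 49 → 57.
Third slot: always 12 more than the first slot, so 36, 37, 38, 39, 40 → 41.
So the next tuple is (29/57/41).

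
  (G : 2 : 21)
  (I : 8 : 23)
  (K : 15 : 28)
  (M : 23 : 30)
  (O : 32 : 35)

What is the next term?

(Q : 42 : 37)

Letter: letters move forward 2 places in the alphabet, so G, I, K, M, O → Q.
Second coordinate — differences are 6, 7, 8, … (increasing by 1 each time): 2, 8, 15, 23, 32 → 42.
Third coordinate goes 21, 23, 28, 30, 35 → 37 (alternating steps +2, +5, +2, +5, …).
So the next term is (Q : 42 : 37).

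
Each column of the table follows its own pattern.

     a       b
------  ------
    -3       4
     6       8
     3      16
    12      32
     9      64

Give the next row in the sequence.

Column a: alternating steps +9, −3, +9, −3, …; -3, 6, 3, 12, 9 → 18.
Column b: ×2 each step; 4, 8, 16, 32, 64 → 128.
Putting it together: 18  128.

18  128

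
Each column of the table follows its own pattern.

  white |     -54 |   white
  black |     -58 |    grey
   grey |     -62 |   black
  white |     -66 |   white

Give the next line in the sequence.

First shade: repeats white → black → grey; white, black, grey, white → black.
For the second component, −4 each step: -54, -58, -62, -66 → -70.
Second shade: repeats white → grey → black, so white, grey, black, white → grey.
Combining the parts gives black  -70  grey.

black  -70  grey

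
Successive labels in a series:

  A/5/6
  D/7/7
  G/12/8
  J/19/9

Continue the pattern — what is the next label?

M/31/10

Letter: letters move forward 3 places in the alphabet; A, D, G, J → M.
For the second component, each term is the sum of the two before it: 5, 7, 12, 19 → 31.
Third component: +1 each step, so 6, 7, 8, 9 → 10.
So the next label is M/31/10.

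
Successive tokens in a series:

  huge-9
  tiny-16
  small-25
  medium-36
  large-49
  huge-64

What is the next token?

Size — repeats huge → tiny → small → medium → large: huge, tiny, small, medium, large, huge → tiny.
Second component: perfect squares: 3², 4², 5², …, so 9, 16, 25, 36, 49, 64 → 81.
Combining the parts gives tiny-81.

tiny-81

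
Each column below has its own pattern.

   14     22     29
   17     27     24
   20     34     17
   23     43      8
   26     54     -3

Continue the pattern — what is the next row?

First component goes 14, 17, 20, 23, 26 → 29 (+3 each step).
For the second component, differences are 5, 7, 9, … (increasing by 2 each time): 22, 27, 34, 43, 54 → 67.
Third component: 29, 24, 17, 8, -3 → -16 (together with the second component always sums to 51).
Putting it together: 29  67  -16.

29  67  -16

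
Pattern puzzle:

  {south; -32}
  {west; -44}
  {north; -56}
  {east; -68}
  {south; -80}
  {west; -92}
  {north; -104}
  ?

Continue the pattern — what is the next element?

Direction: repeats south → west → north → east; south, west, north, east, south, west, north → east.
Second entry: −12 each step; -32, -44, -56, -68, -80, -92, -104 → -116.
Putting it together: {east; -116}.

{east; -116}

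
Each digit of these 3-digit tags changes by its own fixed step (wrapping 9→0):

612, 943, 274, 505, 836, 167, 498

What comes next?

729

First digit: 6, 9, 2, 5, 8, 1, 4 → 7 (+3 each step, mod 10).
Second digit: +3 each step, mod 10; 1, 4, 7, 0, 3, 6, 9 → 2.
Third digit: +1 each step, mod 10; 2, 3, 4, 5, 6, 7, 8 → 9.
So the next tag is 729.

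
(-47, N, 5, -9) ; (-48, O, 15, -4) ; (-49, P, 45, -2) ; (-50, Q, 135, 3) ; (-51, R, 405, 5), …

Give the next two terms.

(-52, S, 1215, 10), (-53, T, 3645, 12)

First value: −1 each step; -47, -48, -49, -50, -51 → -52 → -53.
Letter goes N, O, P, Q, R → S → T (letters move forward 1 place in the alphabet).
For the third value, ×3 each step: 5, 15, 45, 135, 405 → 1215 → 3645.
For the fourth value, alternating steps +5, +2, +5, +2, …: -9, -4, -2, 3, 5 → 10 → 12.
So the next two terms are (-52, S, 1215, 10) and (-53, T, 3645, 12).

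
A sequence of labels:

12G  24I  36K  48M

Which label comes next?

60O

First component goes 12, 24, 36, 48 → 60 (+12 each step).
Letter — letters move forward 2 places in the alphabet: G, I, K, M → O.
So the next label is 60O.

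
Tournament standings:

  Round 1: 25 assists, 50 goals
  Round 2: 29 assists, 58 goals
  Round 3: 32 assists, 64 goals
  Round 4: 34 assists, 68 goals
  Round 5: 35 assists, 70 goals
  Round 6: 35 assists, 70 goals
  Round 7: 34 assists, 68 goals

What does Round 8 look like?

For the assists, differences are 4, 3, 2, … (decreasing by 1 each time): 25, 29, 32, 34, 35, 35, 34 → 32.
Goals: always 2 × the assists; 50, 58, 64, 68, 70, 70, 68 → 64.
Combining the parts gives 32 assists, 64 goals.

32 assists, 64 goals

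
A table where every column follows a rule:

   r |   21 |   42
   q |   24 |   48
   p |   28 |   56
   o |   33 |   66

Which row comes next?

Letter — letters move back 1 place in the alphabet: r, q, p, o → n.
Second component goes 21, 24, 28, 33 → 39 (differences are 3, 4, 5, … (increasing by 1 each time)).
Third component — always 2 × the second component: 42, 48, 56, 66 → 78.
So the next row is n  39  78.

n  39  78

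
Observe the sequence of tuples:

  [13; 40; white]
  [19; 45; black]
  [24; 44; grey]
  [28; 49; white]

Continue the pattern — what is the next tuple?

[31; 48; black]

First coordinate goes 13, 19, 24, 28 → 31 (differences are 6, 5, 4, … (decreasing by 1 each time)).
Second coordinate — alternating steps +5, −1, +5, −1, …: 40, 45, 44, 49 → 48.
For the shade, repeats white → black → grey: white, black, grey, white → black.
Putting it together: [31; 48; black].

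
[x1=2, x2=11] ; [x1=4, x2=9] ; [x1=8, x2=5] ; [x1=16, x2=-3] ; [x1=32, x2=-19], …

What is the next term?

For the x1, ×2 each step: 2, 4, 8, 16, 32 → 64.
X2: together with the x1 always sums to 13; 11, 9, 5, -3, -19 → -51.
So the next term is [x1=64, x2=-51].

[x1=64, x2=-51]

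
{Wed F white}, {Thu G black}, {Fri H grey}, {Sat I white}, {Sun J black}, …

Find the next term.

For the day, runs through the weekdays Mon→Sun: Wed, Thu, Fri, Sat, Sun → Mon.
Letter goes F, G, H, I, J → K (letters move forward 1 place in the alphabet).
Shade: white, black, grey, white, black → grey (repeats white → black → grey).
Combining the parts gives {Mon K grey}.

{Mon K grey}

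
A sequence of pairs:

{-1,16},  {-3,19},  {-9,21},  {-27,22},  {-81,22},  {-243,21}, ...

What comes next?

First component: -1, -3, -9, -27, -81, -243 → -729 (×3 each step).
Second component: differences are 3, 2, 1, … (decreasing by 1 each time), so 16, 19, 21, 22, 22, 21 → 19.
Combining the parts gives {-729,19}.

{-729,19}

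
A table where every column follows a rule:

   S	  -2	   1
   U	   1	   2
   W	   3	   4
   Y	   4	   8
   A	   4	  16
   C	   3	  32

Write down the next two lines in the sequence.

Letter — letters move forward 2 places in the alphabet, wrapping Z→A: S, U, W, Y, A, C → E → G.
Second component: -2, 1, 3, 4, 4, 3 → 1 → -2 (differences are 3, 2, 1, … (decreasing by 1 each time)).
Third component: ×2 each step, so 1, 2, 4, 8, 16, 32 → 64 → 128.
So the next two lines are E  1  64 and G  -2  128.

E  1  64; G  -2  128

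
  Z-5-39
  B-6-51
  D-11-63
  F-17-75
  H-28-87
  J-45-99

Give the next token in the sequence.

Letter: letters move forward 2 places in the alphabet, wrapping Z→A, so Z, B, D, F, H, J → L.
Second component: each term is the sum of the two before it; 5, 6, 11, 17, 28, 45 → 73.
For the third component, +12 each step: 39, 51, 63, 75, 87, 99 → 111.
So the next token is L-73-111.

L-73-111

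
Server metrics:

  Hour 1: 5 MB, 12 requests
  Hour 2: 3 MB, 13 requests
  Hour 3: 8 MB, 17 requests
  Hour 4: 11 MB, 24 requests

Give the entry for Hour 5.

For the MB, each term is the sum of the two before it: 5, 3, 8, 11 → 19.
For the requests, differences are 1, 4, 7, … (increasing by 3 each time): 12, 13, 17, 24 → 34.
Putting it together: 19 MB, 34 requests.

19 MB, 34 requests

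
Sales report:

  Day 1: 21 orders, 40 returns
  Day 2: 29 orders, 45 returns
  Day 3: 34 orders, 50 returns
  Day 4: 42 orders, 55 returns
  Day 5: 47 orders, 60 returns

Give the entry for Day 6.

55 orders, 65 returns

Orders: 21, 29, 34, 42, 47 → 55 (alternating steps +8, +5, +8, +5, …).
Returns goes 40, 45, 50, 55, 60 → 65 (+5 each step).
So the next line is 55 orders, 65 returns.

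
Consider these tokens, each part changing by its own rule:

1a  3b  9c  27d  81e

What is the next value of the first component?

243

First component — ×3 each step: 1, 3, 9, 27, 81 → 243.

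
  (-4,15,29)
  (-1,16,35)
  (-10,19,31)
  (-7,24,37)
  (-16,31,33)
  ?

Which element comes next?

First slot: -4, -1, -10, -7, -16 → -13 (alternating steps +3, −9, +3, −9, …).
For the second slot, differences are 1, 3, 5, … (increasing by 2 each time): 15, 16, 19, 24, 31 → 40.
Third slot: 29, 35, 31, 37, 33 → 39 (alternating steps +6, −4, +6, −4, …).
So the next element is (-13,40,39).

(-13,40,39)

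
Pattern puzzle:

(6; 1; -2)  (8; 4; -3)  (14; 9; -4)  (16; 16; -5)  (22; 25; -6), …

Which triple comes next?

(24; 36; -7)

First entry: 6, 8, 14, 16, 22 → 24 (alternating steps +2, +6, +2, +6, …).
Second entry: 1, 4, 9, 16, 25 → 36 (perfect squares: 1², 2², 3², …).
Third entry goes -2, -3, -4, -5, -6 → -7 (−1 each step).
So the next triple is (24; 36; -7).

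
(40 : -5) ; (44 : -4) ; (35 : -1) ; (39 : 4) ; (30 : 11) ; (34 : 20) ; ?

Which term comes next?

First entry: 40, 44, 35, 39, 30, 34 → 25 (alternating steps +4, −9, +4, −9, …).
Second entry: differences are 1, 3, 5, … (increasing by 2 each time), so -5, -4, -1, 4, 11, 20 → 31.
Putting it together: (25 : 31).

(25 : 31)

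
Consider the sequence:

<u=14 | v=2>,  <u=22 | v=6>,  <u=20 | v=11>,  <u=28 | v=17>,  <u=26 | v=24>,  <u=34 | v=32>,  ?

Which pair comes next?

U: 14, 22, 20, 28, 26, 34 → 32 (alternating steps +8, −2, +8, −2, …).
V goes 2, 6, 11, 17, 24, 32 → 41 (differences are 4, 5, 6, … (increasing by 1 each time)).
So the next pair is <u=32 | v=41>.

<u=32 | v=41>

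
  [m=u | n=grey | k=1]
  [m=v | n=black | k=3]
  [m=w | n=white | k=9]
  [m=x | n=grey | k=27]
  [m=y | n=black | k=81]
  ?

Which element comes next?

[m=z | n=white | k=243]

M: letters move forward 1 place in the alphabet; u, v, w, x, y → z.
N: grey, black, white, grey, black → white (repeats grey → black → white).
K goes 1, 3, 9, 27, 81 → 243 (×3 each step).
So the next element is [m=z | n=white | k=243].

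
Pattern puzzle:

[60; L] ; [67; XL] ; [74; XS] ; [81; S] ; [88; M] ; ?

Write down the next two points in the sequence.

For the first entry, +7 each step: 60, 67, 74, 81, 88 → 95 → 102.
Size goes L, XL, XS, S, M → L → XL (runs through clothing sizes XS→XL).
So the next two points are [95; L] and [102; XL].

[95; L], [102; XL]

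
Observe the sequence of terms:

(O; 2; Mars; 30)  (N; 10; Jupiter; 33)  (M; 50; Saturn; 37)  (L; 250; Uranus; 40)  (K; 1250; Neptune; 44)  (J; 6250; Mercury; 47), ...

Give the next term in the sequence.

Letter: O, N, M, L, K, J → I (letters move back 1 place in the alphabet).
Second coordinate: ×5 each step, so 2, 10, 50, 250, 1250, 6250 → 31250.
For the planet, runs through the planets Mercury→Neptune: Mars, Jupiter, Saturn, Uranus, Neptune, Mercury → Venus.
Fourth coordinate: 30, 33, 37, 40, 44, 47 → 51 (alternating steps +3, +4, +3, +4, …).
So the next term is (I; 31250; Venus; 51).

(I; 31250; Venus; 51)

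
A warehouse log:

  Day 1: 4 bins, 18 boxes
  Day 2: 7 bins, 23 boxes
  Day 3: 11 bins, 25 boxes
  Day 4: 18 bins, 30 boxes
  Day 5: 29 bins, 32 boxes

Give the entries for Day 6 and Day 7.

Bins: 4, 7, 11, 18, 29 → 47 → 76 (each term is the sum of the two before it).
Boxes — alternating steps +5, +2, +5, +2, …: 18, 23, 25, 30, 32 → 37 → 39.
So the next two lines are 47 bins, 37 boxes and 76 bins, 39 boxes.

47 bins, 37 boxes; 76 bins, 39 boxes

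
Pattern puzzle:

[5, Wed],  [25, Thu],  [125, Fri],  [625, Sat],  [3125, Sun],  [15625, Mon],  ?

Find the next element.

[78125, Tue]

First coordinate: ×5 each step, so 5, 25, 125, 625, 3125, 15625 → 78125.
For the day, runs through the weekdays Mon→Sun: Wed, Thu, Fri, Sat, Sun, Mon → Tue.
So the next element is [78125, Tue].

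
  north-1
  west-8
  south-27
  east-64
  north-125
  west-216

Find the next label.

south-343

Direction — repeats north → west → south → east: north, west, south, east, north, west → south.
For the second component, perfect cubes: 1³, 2³, 3³, …: 1, 8, 27, 64, 125, 216 → 343.
Putting it together: south-343.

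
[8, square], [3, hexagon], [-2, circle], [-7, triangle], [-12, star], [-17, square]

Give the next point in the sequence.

First part: −5 each step; 8, 3, -2, -7, -12, -17 → -22.
For the shape, repeats square → hexagon → circle → triangle → star: square, hexagon, circle, triangle, star, square → hexagon.
Putting it together: [-22, hexagon].

[-22, hexagon]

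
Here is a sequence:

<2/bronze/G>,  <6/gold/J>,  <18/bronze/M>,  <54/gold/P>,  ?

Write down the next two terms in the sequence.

For the first coordinate, ×3 each step: 2, 6, 18, 54 → 162 → 486.
Rank: alternates bronze ↔ gold, so bronze, gold, bronze, gold → bronze → gold.
Letter goes G, J, M, P → S → V (letters move forward 3 places in the alphabet).
So the next two terms are <162/bronze/S> and <486/gold/V>.

<162/bronze/S>, <486/gold/V>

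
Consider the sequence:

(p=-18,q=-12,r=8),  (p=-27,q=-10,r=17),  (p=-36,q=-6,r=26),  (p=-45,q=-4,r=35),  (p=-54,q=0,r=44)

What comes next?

For the p, −9 each step: -18, -27, -36, -45, -54 → -63.
Q: -12, -10, -6, -4, 0 → 2 (alternating steps +2, +4, +2, +4, …).
For the r, together with the p always sums to -10: 8, 17, 26, 35, 44 → 53.
Putting it together: (p=-63,q=2,r=53).

(p=-63,q=2,r=53)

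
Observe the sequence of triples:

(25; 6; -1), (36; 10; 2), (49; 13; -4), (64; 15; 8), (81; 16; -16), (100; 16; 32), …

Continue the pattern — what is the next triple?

First coordinate — perfect squares: 5², 6², 7², …: 25, 36, 49, 64, 81, 100 → 121.
Second coordinate — differences are 4, 3, 2, … (decreasing by 1 each time): 6, 10, 13, 15, 16, 16 → 15.
Third coordinate: ×(-2) each step; -1, 2, -4, 8, -16, 32 → -64.
Putting it together: (121; 15; -64).

(121; 15; -64)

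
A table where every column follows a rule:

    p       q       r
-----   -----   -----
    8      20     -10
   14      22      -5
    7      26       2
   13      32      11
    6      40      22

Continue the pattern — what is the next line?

Column p: alternating steps +6, −7, +6, −7, …; 8, 14, 7, 13, 6 → 12.
Column q: differences are 2, 4, 6, … (increasing by 2 each time); 20, 22, 26, 32, 40 → 50.
For the column r, differences are 5, 7, 9, … (increasing by 2 each time): -10, -5, 2, 11, 22 → 35.
Putting it together: 12  50  35.

12  50  35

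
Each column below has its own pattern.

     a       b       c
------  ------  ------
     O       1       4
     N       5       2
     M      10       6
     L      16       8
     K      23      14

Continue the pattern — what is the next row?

For the column a, letters move back 1 place in the alphabet: O, N, M, L, K → J.
Column b: 1, 5, 10, 16, 23 → 31 (differences are 4, 5, 6, … (increasing by 1 each time)).
Column c: 4, 2, 6, 8, 14 → 22 (each term is the sum of the two before it).
So the next row is J  31  22.

J  31  22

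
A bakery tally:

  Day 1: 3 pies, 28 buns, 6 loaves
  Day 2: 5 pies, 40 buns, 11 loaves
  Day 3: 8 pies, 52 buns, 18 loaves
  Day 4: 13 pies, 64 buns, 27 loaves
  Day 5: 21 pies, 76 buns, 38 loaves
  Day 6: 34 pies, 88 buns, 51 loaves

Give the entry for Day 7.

55 pies, 100 buns, 66 loaves

Pies: each term is the sum of the two before it; 3, 5, 8, 13, 21, 34 → 55.
For the buns, +12 each step: 28, 40, 52, 64, 76, 88 → 100.
Loaves — differences are 5, 7, 9, … (increasing by 2 each time): 6, 11, 18, 27, 38, 51 → 66.
Combining the parts gives 55 pies, 100 buns, 66 loaves.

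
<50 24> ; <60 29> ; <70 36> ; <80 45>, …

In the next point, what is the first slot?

First slot: 50, 60, 70, 80 → 90 (+10 each step).
Second slot — differences are 5, 7, 9, … (increasing by 2 each time): 24, 29, 36, 45 → 56.

90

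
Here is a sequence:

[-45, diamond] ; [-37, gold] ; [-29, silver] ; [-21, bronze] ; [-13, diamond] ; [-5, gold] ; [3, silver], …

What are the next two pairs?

First entry: +8 each step, so -45, -37, -29, -21, -13, -5, 3 → 11 → 19.
Rank — repeats diamond → gold → silver → bronze: diamond, gold, silver, bronze, diamond, gold, silver → bronze → diamond.
So the next two pairs are [11, bronze] and [19, diamond].

[11, bronze], [19, diamond]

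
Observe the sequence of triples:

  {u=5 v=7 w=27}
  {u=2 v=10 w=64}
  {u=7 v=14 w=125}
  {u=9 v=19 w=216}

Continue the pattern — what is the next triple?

For the u, each term is the sum of the two before it: 5, 2, 7, 9 → 16.
V: differences are 3, 4, 5, … (increasing by 1 each time); 7, 10, 14, 19 → 25.
W goes 27, 64, 125, 216 → 343 (perfect cubes: 3³, 4³, 5³, …).
So the next triple is {u=16 v=25 w=343}.

{u=16 v=25 w=343}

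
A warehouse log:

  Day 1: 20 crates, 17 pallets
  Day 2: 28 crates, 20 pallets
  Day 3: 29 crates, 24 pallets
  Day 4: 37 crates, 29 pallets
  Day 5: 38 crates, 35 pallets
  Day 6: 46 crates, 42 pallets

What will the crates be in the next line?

Crates: alternating steps +8, +1, +8, +1, …; 20, 28, 29, 37, 38, 46 → 47.

47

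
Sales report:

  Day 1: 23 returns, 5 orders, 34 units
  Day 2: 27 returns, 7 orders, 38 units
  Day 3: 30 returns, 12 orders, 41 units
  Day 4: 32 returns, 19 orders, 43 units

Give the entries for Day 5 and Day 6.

33 returns, 31 orders, 44 units; 33 returns, 50 orders, 44 units

Returns: differences are 4, 3, 2, … (decreasing by 1 each time), so 23, 27, 30, 32 → 33 → 33.
Orders: 5, 7, 12, 19 → 31 → 50 (each term is the sum of the two before it).
For the units, always 11 more than the returns: 34, 38, 41, 43 → 44 → 44.
Putting the parts together: 33 returns, 31 orders, 44 units and then 33 returns, 50 orders, 44 units.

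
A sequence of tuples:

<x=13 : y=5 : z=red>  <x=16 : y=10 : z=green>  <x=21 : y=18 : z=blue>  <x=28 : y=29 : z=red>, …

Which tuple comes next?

<x=37 : y=43 : z=green>

X — differences are 3, 5, 7, … (increasing by 2 each time): 13, 16, 21, 28 → 37.
Y: differences are 5, 8, 11, … (increasing by 3 each time), so 5, 10, 18, 29 → 43.
Z: repeats red → green → blue, so red, green, blue, red → green.
So the next tuple is <x=37 : y=43 : z=green>.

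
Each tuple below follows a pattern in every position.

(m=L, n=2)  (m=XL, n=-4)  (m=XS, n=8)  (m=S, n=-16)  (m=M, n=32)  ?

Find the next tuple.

(m=L, n=-64)

M — runs through clothing sizes XS→XL: L, XL, XS, S, M → L.
N: ×(-2) each step, so 2, -4, 8, -16, 32 → -64.
So the next tuple is (m=L, n=-64).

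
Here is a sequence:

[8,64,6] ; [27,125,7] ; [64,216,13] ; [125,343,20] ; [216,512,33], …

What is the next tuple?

First part: perfect cubes: 2³, 3³, 4³, …, so 8, 27, 64, 125, 216 → 343.
Second part: perfect cubes: 4³, 5³, 6³, …; 64, 125, 216, 343, 512 → 729.
Third part: 6, 7, 13, 20, 33 → 53 (each term is the sum of the two before it).
Putting it together: [343,729,53].

[343,729,53]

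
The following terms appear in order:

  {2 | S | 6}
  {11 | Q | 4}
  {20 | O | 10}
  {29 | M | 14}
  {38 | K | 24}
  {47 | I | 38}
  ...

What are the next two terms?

{56 | G | 62}, {65 | E | 100}

First component goes 2, 11, 20, 29, 38, 47 → 56 → 65 (+9 each step).
Letter: S, Q, O, M, K, I → G → E (letters move back 2 places in the alphabet).
Third component: each term is the sum of the two before it, so 6, 4, 10, 14, 24, 38 → 62 → 100.
So the next two terms are {56 | G | 62} and {65 | E | 100}.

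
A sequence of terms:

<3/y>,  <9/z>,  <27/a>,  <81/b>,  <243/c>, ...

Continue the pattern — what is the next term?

For the first part, ×3 each step: 3, 9, 27, 81, 243 → 729.
Letter — letters move forward 1 place in the alphabet, wrapping Z→A: y, z, a, b, c → d.
Putting it together: <729/d>.

<729/d>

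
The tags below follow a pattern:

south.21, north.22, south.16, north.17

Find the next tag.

Direction — alternates south ↔ north: south, north, south, north → south.
Second component: 21, 22, 16, 17 → 11 (alternating steps +1, −6, +1, −6, …).
Putting it together: south.11.

south.11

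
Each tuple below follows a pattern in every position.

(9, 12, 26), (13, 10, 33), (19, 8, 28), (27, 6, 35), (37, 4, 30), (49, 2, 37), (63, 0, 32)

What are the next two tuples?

For the first value, differences are 4, 6, 8, … (increasing by 2 each time): 9, 13, 19, 27, 37, 49, 63 → 79 → 97.
Second value — −2 each step: 12, 10, 8, 6, 4, 2, 0 → -2 → -4.
For the third value, alternating steps +7, −5, +7, −5, …: 26, 33, 28, 35, 30, 37, 32 → 39 → 34.
Putting the parts together: (79, -2, 39) and then (97, -4, 34).

(79, -2, 39), (97, -4, 34)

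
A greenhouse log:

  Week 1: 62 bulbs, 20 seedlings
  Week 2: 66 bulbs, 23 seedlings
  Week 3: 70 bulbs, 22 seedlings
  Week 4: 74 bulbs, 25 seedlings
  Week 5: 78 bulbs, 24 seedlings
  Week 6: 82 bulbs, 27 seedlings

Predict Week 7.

Bulbs: +4 each step; 62, 66, 70, 74, 78, 82 → 86.
Seedlings: alternating steps +3, −1, +3, −1, …, so 20, 23, 22, 25, 24, 27 → 26.
Combining the parts gives 86 bulbs, 26 seedlings.

86 bulbs, 26 seedlings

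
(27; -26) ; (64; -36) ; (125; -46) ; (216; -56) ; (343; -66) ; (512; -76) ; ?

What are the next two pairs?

First entry: perfect cubes: 3³, 4³, 5³, …, so 27, 64, 125, 216, 343, 512 → 729 → 1000.
Second entry: −10 each step; -26, -36, -46, -56, -66, -76 → -86 → -96.
Putting the parts together: (729; -86) and then (1000; -96).

(729; -86), (1000; -96)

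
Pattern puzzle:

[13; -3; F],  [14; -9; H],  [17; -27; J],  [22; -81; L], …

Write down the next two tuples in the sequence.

First slot: differences are 1, 3, 5, … (increasing by 2 each time), so 13, 14, 17, 22 → 29 → 38.
Second slot — ×3 each step: -3, -9, -27, -81 → -243 → -729.
Letter: F, H, J, L → N → P (letters move forward 2 places in the alphabet).
Putting the parts together: [29; -243; N] and then [38; -729; P].

[29; -243; N], [38; -729; P]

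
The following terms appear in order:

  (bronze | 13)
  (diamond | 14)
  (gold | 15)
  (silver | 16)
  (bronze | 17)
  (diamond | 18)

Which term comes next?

(gold | 19)

Rank goes bronze, diamond, gold, silver, bronze, diamond → gold (repeats bronze → diamond → gold → silver).
For the second entry, +1 each step: 13, 14, 15, 16, 17, 18 → 19.
Putting it together: (gold | 19).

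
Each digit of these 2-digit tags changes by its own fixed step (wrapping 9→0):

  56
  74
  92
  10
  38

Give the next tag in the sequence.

First digit: 5, 7, 9, 1, 3 → 5 (+2 each step, mod 10).
Second digit: −2 each step, mod 10, so 6, 4, 2, 0, 8 → 6.
Putting it together: 56.

56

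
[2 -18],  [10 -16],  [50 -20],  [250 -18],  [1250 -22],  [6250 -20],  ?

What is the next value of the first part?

31250

First part — ×5 each step: 2, 10, 50, 250, 1250, 6250 → 31250.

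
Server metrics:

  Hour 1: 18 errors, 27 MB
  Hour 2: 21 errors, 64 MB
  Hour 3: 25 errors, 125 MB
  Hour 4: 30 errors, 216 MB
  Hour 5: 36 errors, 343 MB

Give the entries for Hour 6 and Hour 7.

43 errors, 512 MB; 51 errors, 729 MB

Errors: differences are 3, 4, 5, … (increasing by 1 each time), so 18, 21, 25, 30, 36 → 43 → 51.
MB: perfect cubes: 3³, 4³, 5³, …, so 27, 64, 125, 216, 343 → 512 → 729.
Putting the parts together: 43 errors, 512 MB and then 51 errors, 729 MB.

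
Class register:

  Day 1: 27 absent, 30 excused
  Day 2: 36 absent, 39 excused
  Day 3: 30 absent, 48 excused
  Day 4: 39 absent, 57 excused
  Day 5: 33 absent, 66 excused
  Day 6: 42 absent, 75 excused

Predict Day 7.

36 absent, 84 excused

Absent goes 27, 36, 30, 39, 33, 42 → 36 (alternating steps +9, −6, +9, −6, …).
Excused: 30, 39, 48, 57, 66, 75 → 84 (+9 each step).
Putting it together: 36 absent, 84 excused.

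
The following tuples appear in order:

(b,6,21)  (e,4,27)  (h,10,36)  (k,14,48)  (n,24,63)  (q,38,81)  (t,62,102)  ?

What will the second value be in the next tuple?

For the second value, each term is the sum of the two before it: 6, 4, 10, 14, 24, 38, 62 → 100.

100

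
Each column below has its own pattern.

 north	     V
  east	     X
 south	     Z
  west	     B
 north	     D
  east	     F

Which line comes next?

south  H

Direction goes north, east, south, west, north, east → south (repeats north → east → south → west).
Letter goes V, X, Z, B, D, F → H (letters move forward 2 places in the alphabet, wrapping Z→A).
Combining the parts gives south  H.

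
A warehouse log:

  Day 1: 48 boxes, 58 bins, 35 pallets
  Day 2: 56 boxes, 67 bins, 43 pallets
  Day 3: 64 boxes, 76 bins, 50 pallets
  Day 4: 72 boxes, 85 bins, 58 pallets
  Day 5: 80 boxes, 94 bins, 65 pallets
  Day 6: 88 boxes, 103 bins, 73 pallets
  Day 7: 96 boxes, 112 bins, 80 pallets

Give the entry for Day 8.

104 boxes, 121 bins, 88 pallets

For the boxes, +8 each step: 48, 56, 64, 72, 80, 88, 96 → 104.
Bins — +9 each step: 58, 67, 76, 85, 94, 103, 112 → 121.
Pallets — alternating steps +8, +7, +8, +7, …: 35, 43, 50, 58, 65, 73, 80 → 88.
Putting it together: 104 boxes, 121 bins, 88 pallets.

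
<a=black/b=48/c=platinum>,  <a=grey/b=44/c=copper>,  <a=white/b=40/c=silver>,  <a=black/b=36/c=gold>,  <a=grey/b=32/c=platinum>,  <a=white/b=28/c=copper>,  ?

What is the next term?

For the a, repeats black → grey → white: black, grey, white, black, grey, white → black.
B — −4 each step: 48, 44, 40, 36, 32, 28 → 24.
C: repeats platinum → copper → silver → gold; platinum, copper, silver, gold, platinum, copper → silver.
Combining the parts gives <a=black/b=24/c=silver>.

<a=black/b=24/c=silver>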